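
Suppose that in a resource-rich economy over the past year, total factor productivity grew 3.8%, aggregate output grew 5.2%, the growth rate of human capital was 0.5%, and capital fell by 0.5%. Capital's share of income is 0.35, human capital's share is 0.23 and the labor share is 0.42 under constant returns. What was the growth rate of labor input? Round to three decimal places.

Labor's share = 1 − 0.35 − 0.23 = 0.42.
gY = gA + 0.35×(-0.5) + 0.23×0.5 + 0.42×g.
0.42×g = 5.2 − 3.8 + 0.06 = 1.46.
g = 1.46 / 0.42 = 3.47619%.

3.476%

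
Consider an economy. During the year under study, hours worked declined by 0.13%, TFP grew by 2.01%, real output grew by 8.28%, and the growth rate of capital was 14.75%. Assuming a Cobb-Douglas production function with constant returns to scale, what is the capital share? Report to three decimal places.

0.430

gY = gA + α·gK + (1−α)·gL, so gY − gA − gL = α(gK − gL).
8.28 − 2.01 + 0.13 = α × (14.75 − (-0.13)).
6.4 = 14.88 α, so α = 0.43011.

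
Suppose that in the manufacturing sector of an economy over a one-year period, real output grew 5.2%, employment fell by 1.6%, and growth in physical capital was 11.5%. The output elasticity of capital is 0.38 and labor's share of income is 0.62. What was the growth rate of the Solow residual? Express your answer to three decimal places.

The Solow residual grew 1.822%.

Labor's share = 1 − 0.38 = 0.62.
Physical capital: 0.38 × 11.5 = 4.37 pp.
Employment: 0.62 × (-1.6) = -0.992 pp.
TFP growth = 5.2 − 3.378 = 1.822%.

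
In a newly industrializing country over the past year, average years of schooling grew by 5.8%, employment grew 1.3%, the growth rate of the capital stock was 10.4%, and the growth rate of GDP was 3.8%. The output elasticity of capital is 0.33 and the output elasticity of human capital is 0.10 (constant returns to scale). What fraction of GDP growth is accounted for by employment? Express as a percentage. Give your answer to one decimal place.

Labor's share = 1 − 0.33 − 0.1 = 0.57.
Employment contributed 0.57 × 1.3 = 0.741 pp.
Share of growth = 0.741 / 3.8 × 100 = 19.5%.

19.5%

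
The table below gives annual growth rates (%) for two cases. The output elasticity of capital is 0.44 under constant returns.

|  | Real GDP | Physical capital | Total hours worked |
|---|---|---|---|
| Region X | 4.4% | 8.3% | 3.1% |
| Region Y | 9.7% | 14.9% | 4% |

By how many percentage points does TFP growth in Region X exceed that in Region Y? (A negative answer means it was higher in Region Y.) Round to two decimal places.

-1.89 percentage points

Labor's share = 1 − 0.44 = 0.56.
Region X: TFP = 4.4 − 3.652 − 1.736 = -0.988%.
Region Y: TFP = 9.7 − 6.556 − 2.24 = 0.904%.
Difference = -0.988 − (0.904) = -1.892 pp.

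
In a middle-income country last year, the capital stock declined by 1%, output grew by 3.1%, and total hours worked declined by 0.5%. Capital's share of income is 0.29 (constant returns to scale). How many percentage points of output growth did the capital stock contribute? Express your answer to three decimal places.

-0.290 pp

Contribution = share × growth = 0.29 × (-1) = -0.29 pp.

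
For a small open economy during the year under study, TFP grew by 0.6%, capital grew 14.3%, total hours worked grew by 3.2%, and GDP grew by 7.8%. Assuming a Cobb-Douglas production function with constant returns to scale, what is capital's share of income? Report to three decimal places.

Capital's share of income is 0.360.

gY = gA + α·gK + (1−α)·gL, so gY − gA − gL = α(gK − gL).
7.8 − 0.6 − 3.2 = α × (14.3 − 3.2).
4 = 11.1 α, so α = 0.36036.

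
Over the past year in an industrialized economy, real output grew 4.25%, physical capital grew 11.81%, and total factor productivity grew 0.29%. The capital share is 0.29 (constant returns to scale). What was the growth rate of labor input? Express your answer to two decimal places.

Labor's share = 1 − 0.29 = 0.71.
gY = gA + 0.29×11.81 + 0.71×g.
0.71×g = 4.25 − 0.29 − 3.4249 = 0.5351.
g = 0.5351 / 0.71 = 0.7537%.

Labor input grew 0.75%.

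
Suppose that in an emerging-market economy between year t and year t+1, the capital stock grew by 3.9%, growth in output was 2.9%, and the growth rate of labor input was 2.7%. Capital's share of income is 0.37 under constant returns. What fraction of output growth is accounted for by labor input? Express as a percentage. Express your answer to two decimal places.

Labor input accounted for 58.66% of growth.

Labor's share = 1 − 0.37 = 0.63.
Labor input contributed 0.63 × 2.7 = 1.701 pp.
Share of growth = 1.701 / 2.9 × 100 = 58.6552%.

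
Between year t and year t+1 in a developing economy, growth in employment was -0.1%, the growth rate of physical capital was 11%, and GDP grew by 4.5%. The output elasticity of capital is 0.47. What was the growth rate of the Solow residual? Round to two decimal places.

Labor's share = 1 − 0.47 = 0.53.
Physical capital: 0.47 × 11 = 5.17 pp.
Employment: 0.53 × (-0.1) = -0.053 pp.
TFP growth = 4.5 − 5.117 = -0.617%.

-0.62%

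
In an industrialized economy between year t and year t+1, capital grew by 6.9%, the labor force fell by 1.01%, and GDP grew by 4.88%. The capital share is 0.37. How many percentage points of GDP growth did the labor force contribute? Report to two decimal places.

Labor's share = 1 − 0.37 = 0.63.
Contribution = share × growth = 0.63 × (-1.01) = -0.6363 pp.

-0.64 pp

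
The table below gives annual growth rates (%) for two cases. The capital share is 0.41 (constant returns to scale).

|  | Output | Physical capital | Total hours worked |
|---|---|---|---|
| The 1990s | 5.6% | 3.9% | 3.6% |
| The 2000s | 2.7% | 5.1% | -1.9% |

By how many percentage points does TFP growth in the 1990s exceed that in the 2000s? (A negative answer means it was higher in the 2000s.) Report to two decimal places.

0.15 percentage points

Labor's share = 1 − 0.41 = 0.59.
The 1990s: TFP = 5.6 − 1.599 − 2.124 = 1.877%.
The 2000s: TFP = 2.7 − 2.091 + 1.121 = 1.73%.
Difference = 1.877 − (1.73) = 0.147 pp.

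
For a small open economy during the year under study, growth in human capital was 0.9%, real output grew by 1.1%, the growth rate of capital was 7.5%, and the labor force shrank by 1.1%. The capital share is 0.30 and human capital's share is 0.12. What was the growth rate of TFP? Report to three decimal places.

Labor's share = 1 − 0.3 − 0.12 = 0.58.
Capital: 0.3 × 7.5 = 2.25 pp.
Human capital: 0.12 × 0.9 = 0.108 pp.
The labor force: 0.58 × (-1.1) = -0.638 pp.
TFP growth = 1.1 − 1.72 = -0.62%.

-0.620%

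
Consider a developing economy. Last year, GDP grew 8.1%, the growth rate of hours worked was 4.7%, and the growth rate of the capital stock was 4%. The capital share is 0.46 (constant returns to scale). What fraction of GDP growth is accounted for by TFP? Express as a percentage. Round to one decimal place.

Labor's share = 1 − 0.46 = 0.54.
The capital stock: 0.46 × 4 = 1.84 pp.
Hours worked: 0.54 × 4.7 = 2.538 pp.
TFP growth = 8.1 − 4.378 = 3.722%.
TFP share of growth = 3.722 / 8.1 × 100 = 45.951%.

TFP accounted for 46.0% of growth.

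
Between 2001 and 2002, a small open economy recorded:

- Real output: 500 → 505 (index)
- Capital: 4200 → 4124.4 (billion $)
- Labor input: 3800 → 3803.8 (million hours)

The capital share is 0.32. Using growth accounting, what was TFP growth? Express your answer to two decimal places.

Real output growth = (505 − 500) / 500 = 1%.
Capital growth = (4124.4 − 4200) / 4200 = -1.8%.
Labor input growth = (3803.8 − 3800) / 3800 = 0.1%.
Labor's share = 1 − 0.32 = 0.68.
Capital: 0.32 × (-1.8) = -0.576 pp.
Labor input: 0.68 × 0.1 = 0.068 pp.
TFP growth = 1 + 0.508 = 1.508%.

1.51%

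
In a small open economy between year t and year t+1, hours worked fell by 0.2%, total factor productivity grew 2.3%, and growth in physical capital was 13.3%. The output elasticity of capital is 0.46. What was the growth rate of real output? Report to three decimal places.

Real output grew 8.310%.

Labor's share = 1 − 0.46 = 0.54.
Physical capital: 0.46 × 13.3 = 6.118 pp.
Hours worked: 0.54 × (-0.2) = -0.108 pp.
Output growth = 2.3 + 6.01 = 8.31%.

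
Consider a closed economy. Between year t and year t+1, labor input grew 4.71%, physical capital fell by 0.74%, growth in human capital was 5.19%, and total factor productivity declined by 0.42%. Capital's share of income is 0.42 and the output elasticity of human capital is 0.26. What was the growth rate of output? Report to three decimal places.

Labor's share = 1 − 0.42 − 0.26 = 0.32.
Physical capital: 0.42 × (-0.74) = -0.3108 pp.
Human capital: 0.26 × 5.19 = 1.3494 pp.
Labor input: 0.32 × 4.71 = 1.5072 pp.
Output growth = -0.42 + 2.5458 = 2.1258%.

Output growth was 2.126%.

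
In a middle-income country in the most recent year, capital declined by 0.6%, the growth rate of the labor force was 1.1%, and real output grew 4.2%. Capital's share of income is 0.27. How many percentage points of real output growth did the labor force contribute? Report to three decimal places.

0.803 percentage points

Labor's share = 1 − 0.27 = 0.73.
Contribution = share × growth = 0.73 × 1.1 = 0.803 pp.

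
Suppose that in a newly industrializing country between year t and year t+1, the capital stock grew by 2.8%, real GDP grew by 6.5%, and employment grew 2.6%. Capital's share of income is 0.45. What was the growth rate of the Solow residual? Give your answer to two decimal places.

Labor's share = 1 − 0.45 = 0.55.
The capital stock: 0.45 × 2.8 = 1.26 pp.
Employment: 0.55 × 2.6 = 1.43 pp.
TFP growth = 6.5 − 2.69 = 3.81%.

3.81%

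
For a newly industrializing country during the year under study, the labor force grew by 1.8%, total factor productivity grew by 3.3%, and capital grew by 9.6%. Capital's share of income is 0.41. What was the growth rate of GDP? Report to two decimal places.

GDP grew 8.30%.

Labor's share = 1 − 0.41 = 0.59.
Capital: 0.41 × 9.6 = 3.936 pp.
The labor force: 0.59 × 1.8 = 1.062 pp.
Output growth = 3.3 + 4.998 = 8.298%.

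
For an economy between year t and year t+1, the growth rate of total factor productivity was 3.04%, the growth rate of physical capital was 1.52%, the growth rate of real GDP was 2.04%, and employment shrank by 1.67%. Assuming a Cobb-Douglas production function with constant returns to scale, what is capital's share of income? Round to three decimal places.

gY = gA + α·gK + (1−α)·gL, so gY − gA − gL = α(gK − gL).
2.04 − 3.04 + 1.67 = α × (1.52 − (-1.67)).
0.67 = 3.19 α, so α = 0.21003.

α = 0.210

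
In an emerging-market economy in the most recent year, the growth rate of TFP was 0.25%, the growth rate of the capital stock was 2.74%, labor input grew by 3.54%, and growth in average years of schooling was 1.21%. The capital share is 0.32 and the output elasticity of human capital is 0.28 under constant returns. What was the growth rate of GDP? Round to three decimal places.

Labor's share = 1 − 0.32 − 0.28 = 0.4.
The capital stock: 0.32 × 2.74 = 0.8768 pp.
Average years of schooling: 0.28 × 1.21 = 0.3388 pp.
Labor input: 0.4 × 3.54 = 1.416 pp.
Output growth = 0.25 + 2.6316 = 2.8816%.

GDP grew 2.882%.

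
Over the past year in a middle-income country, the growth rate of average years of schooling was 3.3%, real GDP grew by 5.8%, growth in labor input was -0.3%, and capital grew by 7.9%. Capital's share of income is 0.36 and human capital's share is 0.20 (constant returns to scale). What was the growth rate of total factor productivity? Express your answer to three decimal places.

Labor's share = 1 − 0.36 − 0.2 = 0.44.
Capital: 0.36 × 7.9 = 2.844 pp.
Average years of schooling: 0.2 × 3.3 = 0.66 pp.
Labor input: 0.44 × (-0.3) = -0.132 pp.
TFP growth = 5.8 − 3.372 = 2.428%.

2.428%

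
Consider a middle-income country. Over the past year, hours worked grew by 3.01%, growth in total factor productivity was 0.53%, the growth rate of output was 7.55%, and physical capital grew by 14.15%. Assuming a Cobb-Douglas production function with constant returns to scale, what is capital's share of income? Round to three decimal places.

gY = gA + α·gK + (1−α)·gL, so gY − gA − gL = α(gK − gL).
7.55 − 0.53 − 3.01 = α × (14.15 − 3.01).
4.01 = 11.14 α, so α = 0.35996.

α = 0.360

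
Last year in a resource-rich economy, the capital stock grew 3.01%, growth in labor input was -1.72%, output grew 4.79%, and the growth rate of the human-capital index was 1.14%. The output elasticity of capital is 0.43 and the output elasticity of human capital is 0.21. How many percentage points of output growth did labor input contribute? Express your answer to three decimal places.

Labor's share = 1 − 0.43 − 0.21 = 0.36.
Contribution = share × growth = 0.36 × (-1.72) = -0.6192 pp.

-0.619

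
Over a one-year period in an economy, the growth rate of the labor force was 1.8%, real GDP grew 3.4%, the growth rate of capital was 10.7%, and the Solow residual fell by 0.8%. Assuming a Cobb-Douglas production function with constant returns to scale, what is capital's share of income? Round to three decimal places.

α = 0.270

gY = gA + α·gK + (1−α)·gL, so gY − gA − gL = α(gK − gL).
3.4 + 0.8 − 1.8 = α × (10.7 − 1.8).
2.4 = 8.9 α, so α = 0.26966.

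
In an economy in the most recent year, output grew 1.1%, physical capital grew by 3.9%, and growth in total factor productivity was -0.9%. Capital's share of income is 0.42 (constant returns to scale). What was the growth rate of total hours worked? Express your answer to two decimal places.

Total hours worked grew 0.62%.

Labor's share = 1 − 0.42 = 0.58.
gY = gA + 0.42×3.9 + 0.58×g.
0.58×g = 1.1 + 0.9 − 1.638 = 0.362.
g = 0.362 / 0.58 = 0.6241%.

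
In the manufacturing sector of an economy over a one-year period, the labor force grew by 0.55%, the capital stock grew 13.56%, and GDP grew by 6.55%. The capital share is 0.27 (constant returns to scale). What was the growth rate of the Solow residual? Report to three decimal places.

Labor's share = 1 − 0.27 = 0.73.
The capital stock: 0.27 × 13.56 = 3.6612 pp.
The labor force: 0.73 × 0.55 = 0.4015 pp.
TFP growth = 6.55 − 4.0627 = 2.4873%.

2.487%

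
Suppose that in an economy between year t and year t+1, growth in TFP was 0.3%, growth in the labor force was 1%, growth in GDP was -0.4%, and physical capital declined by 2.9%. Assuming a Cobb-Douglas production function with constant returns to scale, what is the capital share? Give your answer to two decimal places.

gY = gA + α·gK + (1−α)·gL, so gY − gA − gL = α(gK − gL).
-0.4 − 0.3 − 1 = α × (-2.9 − 1).
-1.7 = -3.9 α, so α = 0.4359.

The capital share is 0.44.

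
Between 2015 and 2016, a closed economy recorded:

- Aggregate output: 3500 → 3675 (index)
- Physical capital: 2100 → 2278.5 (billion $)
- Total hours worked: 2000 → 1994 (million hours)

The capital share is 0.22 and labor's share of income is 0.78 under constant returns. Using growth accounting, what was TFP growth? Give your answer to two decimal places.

TFP grew 3.36%.

Aggregate output growth = (3675 − 3500) / 3500 = 5%.
Physical capital growth = (2278.5 − 2100) / 2100 = 8.5%.
Total hours worked growth = (1994 − 2000) / 2000 = -0.3%.
Labor's share = 1 − 0.22 = 0.78.
Physical capital: 0.22 × 8.5 = 1.87 pp.
Total hours worked: 0.78 × (-0.3) = -0.234 pp.
TFP growth = 5 − 1.636 = 3.364%.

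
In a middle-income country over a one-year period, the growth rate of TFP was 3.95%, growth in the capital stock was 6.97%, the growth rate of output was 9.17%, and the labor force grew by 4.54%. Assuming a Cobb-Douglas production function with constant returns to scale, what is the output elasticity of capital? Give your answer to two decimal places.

α = 0.28

gY = gA + α·gK + (1−α)·gL, so gY − gA − gL = α(gK − gL).
9.17 − 3.95 − 4.54 = α × (6.97 − 4.54).
0.68 = 2.43 α, so α = 0.2798.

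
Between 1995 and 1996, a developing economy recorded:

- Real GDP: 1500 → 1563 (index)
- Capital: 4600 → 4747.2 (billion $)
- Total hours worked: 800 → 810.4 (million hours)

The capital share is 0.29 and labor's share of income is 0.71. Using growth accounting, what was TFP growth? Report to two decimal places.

Real GDP growth = (1563 − 1500) / 1500 = 4.2%.
Capital growth = (4747.2 − 4600) / 4600 = 3.2%.
Total hours worked growth = (810.4 − 800) / 800 = 1.3%.
Labor's share = 1 − 0.29 = 0.71.
Capital: 0.29 × 3.2 = 0.928 pp.
Total hours worked: 0.71 × 1.3 = 0.923 pp.
TFP growth = 4.2 − 1.851 = 2.349%.

2.35%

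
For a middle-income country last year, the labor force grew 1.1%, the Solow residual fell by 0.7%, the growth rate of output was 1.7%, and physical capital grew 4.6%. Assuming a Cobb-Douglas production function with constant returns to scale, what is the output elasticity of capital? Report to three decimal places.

α = 0.371

gY = gA + α·gK + (1−α)·gL, so gY − gA − gL = α(gK − gL).
1.7 + 0.7 − 1.1 = α × (4.6 − 1.1).
1.3 = 3.5 α, so α = 0.37143.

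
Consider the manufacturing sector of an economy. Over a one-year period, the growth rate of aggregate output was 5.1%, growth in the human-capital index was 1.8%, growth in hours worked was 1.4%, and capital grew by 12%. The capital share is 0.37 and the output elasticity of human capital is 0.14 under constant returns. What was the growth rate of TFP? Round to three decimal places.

Labor's share = 1 − 0.37 − 0.14 = 0.49.
Capital: 0.37 × 12 = 4.44 pp.
The human-capital index: 0.14 × 1.8 = 0.252 pp.
Hours worked: 0.49 × 1.4 = 0.686 pp.
TFP growth = 5.1 − 5.378 = -0.278%.

-0.278%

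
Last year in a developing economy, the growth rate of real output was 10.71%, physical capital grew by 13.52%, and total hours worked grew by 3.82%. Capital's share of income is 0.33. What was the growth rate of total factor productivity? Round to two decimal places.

Total factor productivity growth was 3.69%.

Labor's share = 1 − 0.33 = 0.67.
Physical capital: 0.33 × 13.52 = 4.4616 pp.
Total hours worked: 0.67 × 3.82 = 2.5594 pp.
TFP growth = 10.71 − 7.021 = 3.689%.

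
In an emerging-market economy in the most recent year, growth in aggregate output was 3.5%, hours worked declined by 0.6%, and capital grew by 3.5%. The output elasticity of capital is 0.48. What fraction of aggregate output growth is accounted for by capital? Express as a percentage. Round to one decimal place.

Capital accounted for 48.0% of growth.

Capital contributed 0.48 × 3.5 = 1.68 pp.
Share of growth = 1.68 / 3.5 × 100 = 48%.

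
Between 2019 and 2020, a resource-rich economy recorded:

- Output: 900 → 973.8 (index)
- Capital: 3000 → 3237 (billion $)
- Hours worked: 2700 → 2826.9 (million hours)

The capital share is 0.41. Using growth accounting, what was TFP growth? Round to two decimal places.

Output growth = (973.8 − 900) / 900 = 8.2%.
Capital growth = (3237 − 3000) / 3000 = 7.9%.
Hours worked growth = (2826.9 − 2700) / 2700 = 4.7%.
Labor's share = 1 − 0.41 = 0.59.
Capital: 0.41 × 7.9 = 3.239 pp.
Hours worked: 0.59 × 4.7 = 2.773 pp.
TFP growth = 8.2 − 6.012 = 2.188%.

TFP growth was 2.19%.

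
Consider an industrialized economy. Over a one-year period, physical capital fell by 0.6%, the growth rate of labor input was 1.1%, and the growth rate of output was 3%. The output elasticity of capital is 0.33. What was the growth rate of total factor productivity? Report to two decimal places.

Labor's share = 1 − 0.33 = 0.67.
Physical capital: 0.33 × (-0.6) = -0.198 pp.
Labor input: 0.67 × 1.1 = 0.737 pp.
TFP growth = 3 − 0.539 = 2.461%.

Total factor productivity grew 2.46%.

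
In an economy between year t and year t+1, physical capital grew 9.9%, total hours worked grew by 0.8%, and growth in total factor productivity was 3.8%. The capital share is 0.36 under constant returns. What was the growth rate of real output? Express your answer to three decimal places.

Labor's share = 1 − 0.36 = 0.64.
Physical capital: 0.36 × 9.9 = 3.564 pp.
Total hours worked: 0.64 × 0.8 = 0.512 pp.
Output growth = 3.8 + 4.076 = 7.876%.

7.876%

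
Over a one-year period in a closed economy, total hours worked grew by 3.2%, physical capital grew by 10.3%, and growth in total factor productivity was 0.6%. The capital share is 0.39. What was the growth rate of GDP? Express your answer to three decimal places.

GDP growth was 6.569%.

Labor's share = 1 − 0.39 = 0.61.
Physical capital: 0.39 × 10.3 = 4.017 pp.
Total hours worked: 0.61 × 3.2 = 1.952 pp.
Output growth = 0.6 + 5.969 = 6.569%.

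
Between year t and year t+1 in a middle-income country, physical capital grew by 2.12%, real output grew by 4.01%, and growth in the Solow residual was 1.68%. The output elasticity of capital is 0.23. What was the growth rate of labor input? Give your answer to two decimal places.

Labor input grew 2.39%.

Labor's share = 1 − 0.23 = 0.77.
gY = gA + 0.23×2.12 + 0.77×g.
0.77×g = 4.01 − 1.68 − 0.4876 = 1.8424.
g = 1.8424 / 0.77 = 2.3927%.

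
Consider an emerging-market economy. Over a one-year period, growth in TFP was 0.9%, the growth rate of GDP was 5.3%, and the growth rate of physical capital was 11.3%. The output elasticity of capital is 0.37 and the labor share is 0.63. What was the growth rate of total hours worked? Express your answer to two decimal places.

Labor's share = 1 − 0.37 = 0.63.
gY = gA + 0.37×11.3 + 0.63×g.
0.63×g = 5.3 − 0.9 − 4.181 = 0.219.
g = 0.219 / 0.63 = 0.3476%.

Total hours worked grew 0.35%.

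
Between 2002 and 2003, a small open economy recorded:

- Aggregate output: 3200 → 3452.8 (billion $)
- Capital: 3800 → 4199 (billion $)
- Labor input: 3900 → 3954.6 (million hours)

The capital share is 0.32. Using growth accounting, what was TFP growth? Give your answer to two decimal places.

3.59%

Aggregate output growth = (3452.8 − 3200) / 3200 = 7.9%.
Capital growth = (4199 − 3800) / 3800 = 10.5%.
Labor input growth = (3954.6 − 3900) / 3900 = 1.4%.
Labor's share = 1 − 0.32 = 0.68.
Capital: 0.32 × 10.5 = 3.36 pp.
Labor input: 0.68 × 1.4 = 0.952 pp.
TFP growth = 7.9 − 4.312 = 3.588%.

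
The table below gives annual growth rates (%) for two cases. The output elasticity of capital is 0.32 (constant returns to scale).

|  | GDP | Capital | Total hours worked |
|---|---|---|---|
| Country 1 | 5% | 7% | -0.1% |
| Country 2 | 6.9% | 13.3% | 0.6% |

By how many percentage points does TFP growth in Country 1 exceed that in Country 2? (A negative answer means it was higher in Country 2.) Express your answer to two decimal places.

0.59 percentage points

Labor's share = 1 − 0.32 = 0.68.
Country 1: TFP = 5 − 2.24 + 0.068 = 2.828%.
Country 2: TFP = 6.9 − 4.256 − 0.408 = 2.236%.
Difference = 2.828 − (2.236) = 0.592 pp.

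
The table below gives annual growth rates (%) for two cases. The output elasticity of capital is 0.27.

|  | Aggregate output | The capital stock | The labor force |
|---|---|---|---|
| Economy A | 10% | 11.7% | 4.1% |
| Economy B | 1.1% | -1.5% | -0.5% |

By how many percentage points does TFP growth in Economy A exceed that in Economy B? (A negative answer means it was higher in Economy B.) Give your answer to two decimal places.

1.98 percentage points

Labor's share = 1 − 0.27 = 0.73.
Economy A: TFP = 10 − 3.159 − 2.993 = 3.848%.
Economy B: TFP = 1.1 + 0.405 + 0.365 = 1.87%.
Difference = 3.848 − (1.87) = 1.978 pp.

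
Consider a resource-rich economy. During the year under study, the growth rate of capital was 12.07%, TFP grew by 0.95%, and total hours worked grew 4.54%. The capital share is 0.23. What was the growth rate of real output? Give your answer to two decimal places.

7.22%

Labor's share = 1 − 0.23 = 0.77.
Capital: 0.23 × 12.07 = 2.7761 pp.
Total hours worked: 0.77 × 4.54 = 3.4958 pp.
Output growth = 0.95 + 6.2719 = 7.2219%.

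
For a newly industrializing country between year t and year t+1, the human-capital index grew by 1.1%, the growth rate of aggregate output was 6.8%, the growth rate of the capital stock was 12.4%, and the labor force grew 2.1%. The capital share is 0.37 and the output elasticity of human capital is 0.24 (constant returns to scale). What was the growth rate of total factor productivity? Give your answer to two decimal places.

Labor's share = 1 − 0.37 − 0.24 = 0.39.
The capital stock: 0.37 × 12.4 = 4.588 pp.
The human-capital index: 0.24 × 1.1 = 0.264 pp.
The labor force: 0.39 × 2.1 = 0.819 pp.
TFP growth = 6.8 − 5.671 = 1.129%.

Total factor productivity growth was 1.13%.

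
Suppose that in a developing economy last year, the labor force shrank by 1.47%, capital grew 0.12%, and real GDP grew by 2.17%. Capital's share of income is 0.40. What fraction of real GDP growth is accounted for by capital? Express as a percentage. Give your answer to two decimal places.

Capital accounted for 2.21% of growth.

Capital contributed 0.4 × 0.12 = 0.048 pp.
Share of growth = 0.048 / 2.17 × 100 = 2.212%.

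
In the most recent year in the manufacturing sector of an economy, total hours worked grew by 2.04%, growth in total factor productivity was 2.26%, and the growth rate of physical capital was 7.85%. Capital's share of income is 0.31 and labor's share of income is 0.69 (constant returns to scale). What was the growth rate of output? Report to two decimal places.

6.10%

Labor's share = 1 − 0.31 = 0.69.
Physical capital: 0.31 × 7.85 = 2.4335 pp.
Total hours worked: 0.69 × 2.04 = 1.4076 pp.
Output growth = 2.26 + 3.8411 = 6.1011%.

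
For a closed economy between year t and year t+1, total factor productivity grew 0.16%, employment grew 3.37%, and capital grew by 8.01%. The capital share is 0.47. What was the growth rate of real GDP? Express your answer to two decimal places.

Labor's share = 1 − 0.47 = 0.53.
Capital: 0.47 × 8.01 = 3.7647 pp.
Employment: 0.53 × 3.37 = 1.7861 pp.
Output growth = 0.16 + 5.5508 = 5.7108%.

5.71%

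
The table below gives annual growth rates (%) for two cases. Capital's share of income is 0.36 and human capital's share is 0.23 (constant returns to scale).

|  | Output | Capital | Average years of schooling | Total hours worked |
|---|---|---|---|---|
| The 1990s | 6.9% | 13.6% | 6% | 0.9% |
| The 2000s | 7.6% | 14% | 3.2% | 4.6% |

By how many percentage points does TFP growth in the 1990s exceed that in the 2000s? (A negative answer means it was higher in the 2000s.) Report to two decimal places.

0.32 percentage points

Labor's share = 1 − 0.36 − 0.23 = 0.41.
The 1990s: TFP = 6.9 − 4.896 − 1.38 − 0.369 = 0.255%.
The 2000s: TFP = 7.6 − 5.04 − 0.736 − 1.886 = -0.062%.
Difference = 0.255 − (-0.062) = 0.317 pp.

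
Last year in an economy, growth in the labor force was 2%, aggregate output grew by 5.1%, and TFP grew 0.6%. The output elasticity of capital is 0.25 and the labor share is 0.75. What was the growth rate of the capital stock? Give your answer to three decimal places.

12.000%

Labor's share = 1 − 0.25 = 0.75.
gY = gA + 0.75×2 + 0.25×g.
0.25×g = 5.1 − 0.6 − 1.5 = 3.
g = 3 / 0.25 = 12%.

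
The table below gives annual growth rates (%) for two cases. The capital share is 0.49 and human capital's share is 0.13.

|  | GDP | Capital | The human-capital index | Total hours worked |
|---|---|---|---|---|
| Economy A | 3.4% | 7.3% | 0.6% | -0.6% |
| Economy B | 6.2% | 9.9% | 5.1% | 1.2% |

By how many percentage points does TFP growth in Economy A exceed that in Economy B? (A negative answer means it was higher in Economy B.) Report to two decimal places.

Labor's share = 1 − 0.49 − 0.13 = 0.38.
Economy A: TFP = 3.4 − 3.577 − 0.078 + 0.228 = -0.027%.
Economy B: TFP = 6.2 − 4.851 − 0.663 − 0.456 = 0.23%.
Difference = -0.027 − (0.23) = -0.257 pp.

-0.26 percentage points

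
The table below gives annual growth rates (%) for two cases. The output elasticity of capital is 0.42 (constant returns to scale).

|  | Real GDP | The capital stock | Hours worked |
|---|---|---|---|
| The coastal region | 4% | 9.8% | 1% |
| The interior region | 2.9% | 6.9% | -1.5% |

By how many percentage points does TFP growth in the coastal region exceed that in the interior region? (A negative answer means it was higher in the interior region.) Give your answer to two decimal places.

-1.57 percentage points

Labor's share = 1 − 0.42 = 0.58.
The coastal region: TFP = 4 − 4.116 − 0.58 = -0.696%.
The interior region: TFP = 2.9 − 2.898 + 0.87 = 0.872%.
Difference = -0.696 − (0.872) = -1.568 pp.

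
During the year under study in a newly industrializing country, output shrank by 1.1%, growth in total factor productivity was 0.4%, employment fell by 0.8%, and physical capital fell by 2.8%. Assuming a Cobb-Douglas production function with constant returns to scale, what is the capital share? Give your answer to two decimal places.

gY = gA + α·gK + (1−α)·gL, so gY − gA − gL = α(gK − gL).
-1.1 − 0.4 + 0.8 = α × (-2.8 − (-0.8)).
-0.7 = -2 α, so α = 0.35.

The capital share is 0.35.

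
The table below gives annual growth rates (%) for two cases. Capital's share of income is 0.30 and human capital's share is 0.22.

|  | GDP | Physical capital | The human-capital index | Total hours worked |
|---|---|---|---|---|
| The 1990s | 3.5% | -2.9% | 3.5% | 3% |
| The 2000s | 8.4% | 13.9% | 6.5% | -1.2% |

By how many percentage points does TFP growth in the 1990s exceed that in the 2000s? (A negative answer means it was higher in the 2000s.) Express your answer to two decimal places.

Labor's share = 1 − 0.3 − 0.22 = 0.48.
The 1990s: TFP = 3.5 + 0.87 − 0.77 − 1.44 = 2.16%.
The 2000s: TFP = 8.4 − 4.17 − 1.43 + 0.576 = 3.376%.
Difference = 2.16 − (3.376) = -1.216 pp.

-1.22 percentage points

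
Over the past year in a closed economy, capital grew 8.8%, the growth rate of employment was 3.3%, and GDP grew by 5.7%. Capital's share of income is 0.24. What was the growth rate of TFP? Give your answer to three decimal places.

1.080%

Labor's share = 1 − 0.24 = 0.76.
Capital: 0.24 × 8.8 = 2.112 pp.
Employment: 0.76 × 3.3 = 2.508 pp.
TFP growth = 5.7 − 4.62 = 1.08%.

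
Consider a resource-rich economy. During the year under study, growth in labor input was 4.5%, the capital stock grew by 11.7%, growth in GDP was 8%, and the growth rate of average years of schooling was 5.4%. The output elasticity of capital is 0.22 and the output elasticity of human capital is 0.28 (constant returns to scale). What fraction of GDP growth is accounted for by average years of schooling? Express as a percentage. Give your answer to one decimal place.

Average years of schooling accounted for 18.9% of growth.

Average years of schooling contributed 0.28 × 5.4 = 1.512 pp.
Share of growth = 1.512 / 8 × 100 = 18.9%.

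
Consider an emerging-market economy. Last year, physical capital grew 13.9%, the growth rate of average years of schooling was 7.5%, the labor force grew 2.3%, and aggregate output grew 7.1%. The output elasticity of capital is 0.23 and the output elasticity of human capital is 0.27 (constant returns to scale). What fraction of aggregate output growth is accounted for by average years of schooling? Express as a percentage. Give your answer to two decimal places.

Average years of schooling contributed 0.27 × 7.5 = 2.025 pp.
Share of growth = 2.025 / 7.1 × 100 = 28.5211%.

Average years of schooling accounted for 28.52% of growth.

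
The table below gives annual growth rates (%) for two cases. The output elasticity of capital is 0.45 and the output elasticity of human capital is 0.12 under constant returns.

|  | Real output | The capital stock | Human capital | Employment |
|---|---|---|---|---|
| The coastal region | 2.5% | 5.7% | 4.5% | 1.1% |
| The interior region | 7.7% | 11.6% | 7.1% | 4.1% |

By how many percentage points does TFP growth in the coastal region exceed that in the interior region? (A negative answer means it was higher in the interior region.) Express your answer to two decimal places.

-0.94 percentage points

Labor's share = 1 − 0.45 − 0.12 = 0.43.
The coastal region: TFP = 2.5 − 2.565 − 0.54 − 0.473 = -1.078%.
The interior region: TFP = 7.7 − 5.22 − 0.852 − 1.763 = -0.135%.
Difference = -1.078 − (-0.135) = -0.943 pp.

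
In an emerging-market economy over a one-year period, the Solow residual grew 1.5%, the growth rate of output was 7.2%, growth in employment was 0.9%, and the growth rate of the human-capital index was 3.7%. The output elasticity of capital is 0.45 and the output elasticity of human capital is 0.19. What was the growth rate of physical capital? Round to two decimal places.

10.38%

Labor's share = 1 − 0.45 − 0.19 = 0.36.
gY = gA + 0.19×3.7 + 0.36×0.9 + 0.45×g.
0.45×g = 7.2 − 1.5 − 1.027 = 4.673.
g = 4.673 / 0.45 = 10.3844%.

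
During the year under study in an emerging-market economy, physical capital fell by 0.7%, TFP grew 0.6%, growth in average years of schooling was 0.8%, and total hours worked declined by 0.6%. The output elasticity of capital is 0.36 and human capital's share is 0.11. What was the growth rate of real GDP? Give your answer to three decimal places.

0.118%

Labor's share = 1 − 0.36 − 0.11 = 0.53.
Physical capital: 0.36 × (-0.7) = -0.252 pp.
Average years of schooling: 0.11 × 0.8 = 0.088 pp.
Total hours worked: 0.53 × (-0.6) = -0.318 pp.
Output growth = 0.6 + (-0.482) = 0.118%.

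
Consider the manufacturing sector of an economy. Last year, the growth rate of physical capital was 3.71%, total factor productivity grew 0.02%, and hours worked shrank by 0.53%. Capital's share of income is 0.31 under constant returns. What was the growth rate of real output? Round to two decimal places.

0.80%

Labor's share = 1 − 0.31 = 0.69.
Physical capital: 0.31 × 3.71 = 1.1501 pp.
Hours worked: 0.69 × (-0.53) = -0.3657 pp.
Output growth = 0.02 + 0.7844 = 0.8044%.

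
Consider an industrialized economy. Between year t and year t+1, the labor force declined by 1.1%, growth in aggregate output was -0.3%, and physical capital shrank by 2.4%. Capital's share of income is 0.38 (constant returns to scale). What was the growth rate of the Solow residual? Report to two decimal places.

Labor's share = 1 − 0.38 = 0.62.
Physical capital: 0.38 × (-2.4) = -0.912 pp.
The labor force: 0.62 × (-1.1) = -0.682 pp.
TFP growth = -0.3 + 1.594 = 1.294%.

1.29%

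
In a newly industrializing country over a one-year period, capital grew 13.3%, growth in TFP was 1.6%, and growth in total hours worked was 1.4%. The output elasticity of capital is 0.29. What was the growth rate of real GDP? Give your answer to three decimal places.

Real GDP growth was 6.451%.

Labor's share = 1 − 0.29 = 0.71.
Capital: 0.29 × 13.3 = 3.857 pp.
Total hours worked: 0.71 × 1.4 = 0.994 pp.
Output growth = 1.6 + 4.851 = 6.451%.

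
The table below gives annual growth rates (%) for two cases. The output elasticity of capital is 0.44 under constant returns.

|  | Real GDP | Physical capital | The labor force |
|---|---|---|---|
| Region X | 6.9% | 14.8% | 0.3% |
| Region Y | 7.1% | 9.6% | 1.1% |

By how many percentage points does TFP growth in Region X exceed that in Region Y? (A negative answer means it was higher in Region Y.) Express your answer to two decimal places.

Labor's share = 1 − 0.44 = 0.56.
Region X: TFP = 6.9 − 6.512 − 0.168 = 0.22%.
Region Y: TFP = 7.1 − 4.224 − 0.616 = 2.26%.
Difference = 0.22 − (2.26) = -2.04 pp.

-2.04 percentage points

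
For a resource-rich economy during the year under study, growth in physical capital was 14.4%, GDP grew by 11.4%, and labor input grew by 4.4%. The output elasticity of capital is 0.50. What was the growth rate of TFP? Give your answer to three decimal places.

Labor's share = 1 − 0.5 = 0.5.
Physical capital: 0.5 × 14.4 = 7.2 pp.
Labor input: 0.5 × 4.4 = 2.2 pp.
TFP growth = 11.4 − 9.4 = 2%.

2.000%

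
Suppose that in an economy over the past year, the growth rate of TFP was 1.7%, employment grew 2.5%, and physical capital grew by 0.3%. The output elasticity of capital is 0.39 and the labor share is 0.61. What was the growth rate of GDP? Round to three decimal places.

GDP growth was 3.342%.

Labor's share = 1 − 0.39 = 0.61.
Physical capital: 0.39 × 0.3 = 0.117 pp.
Employment: 0.61 × 2.5 = 1.525 pp.
Output growth = 1.7 + 1.642 = 3.342%.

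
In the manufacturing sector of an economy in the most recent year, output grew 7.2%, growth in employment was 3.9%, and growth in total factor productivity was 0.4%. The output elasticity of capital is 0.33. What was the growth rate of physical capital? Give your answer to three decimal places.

Physical capital growth was 12.688%.

Labor's share = 1 − 0.33 = 0.67.
gY = gA + 0.67×3.9 + 0.33×g.
0.33×g = 7.2 − 0.4 − 2.613 = 4.187.
g = 4.187 / 0.33 = 12.68788%.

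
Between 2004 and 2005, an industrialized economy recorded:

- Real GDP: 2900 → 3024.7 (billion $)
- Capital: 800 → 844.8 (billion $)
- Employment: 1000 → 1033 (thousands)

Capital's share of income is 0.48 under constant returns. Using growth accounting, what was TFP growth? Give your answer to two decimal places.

-0.10%

Real GDP growth = (3024.7 − 2900) / 2900 = 4.3%.
Capital growth = (844.8 − 800) / 800 = 5.6%.
Employment growth = (1033 − 1000) / 1000 = 3.3%.
Labor's share = 1 − 0.48 = 0.52.
Capital: 0.48 × 5.6 = 2.688 pp.
Employment: 0.52 × 3.3 = 1.716 pp.
TFP growth = 4.3 − 4.404 = -0.104%.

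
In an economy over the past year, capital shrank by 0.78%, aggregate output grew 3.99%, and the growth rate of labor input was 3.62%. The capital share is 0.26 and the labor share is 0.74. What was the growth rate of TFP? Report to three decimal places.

1.514%

Labor's share = 1 − 0.26 = 0.74.
Capital: 0.26 × (-0.78) = -0.2028 pp.
Labor input: 0.74 × 3.62 = 2.6788 pp.
TFP growth = 3.99 − 2.476 = 1.514%.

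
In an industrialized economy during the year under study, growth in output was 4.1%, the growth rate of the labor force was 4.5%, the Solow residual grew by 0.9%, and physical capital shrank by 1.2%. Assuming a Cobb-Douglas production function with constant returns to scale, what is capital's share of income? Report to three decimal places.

0.228

gY = gA + α·gK + (1−α)·gL, so gY − gA − gL = α(gK − gL).
4.1 − 0.9 − 4.5 = α × (-1.2 − 4.5).
-1.3 = -5.7 α, so α = 0.22807.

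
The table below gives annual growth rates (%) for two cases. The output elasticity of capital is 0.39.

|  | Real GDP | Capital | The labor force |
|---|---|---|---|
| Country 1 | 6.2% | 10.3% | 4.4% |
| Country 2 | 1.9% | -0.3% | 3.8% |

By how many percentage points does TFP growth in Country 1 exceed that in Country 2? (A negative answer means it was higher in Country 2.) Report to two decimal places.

-0.20 percentage points

Labor's share = 1 − 0.39 = 0.61.
Country 1: TFP = 6.2 − 4.017 − 2.684 = -0.501%.
Country 2: TFP = 1.9 + 0.117 − 2.318 = -0.301%.
Difference = -0.501 − (-0.301) = -0.2 pp.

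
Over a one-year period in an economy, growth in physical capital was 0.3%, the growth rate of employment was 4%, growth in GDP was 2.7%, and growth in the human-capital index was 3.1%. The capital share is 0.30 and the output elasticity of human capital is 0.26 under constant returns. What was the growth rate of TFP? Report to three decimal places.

Labor's share = 1 − 0.3 − 0.26 = 0.44.
Physical capital: 0.3 × 0.3 = 0.09 pp.
The human-capital index: 0.26 × 3.1 = 0.806 pp.
Employment: 0.44 × 4 = 1.76 pp.
TFP growth = 2.7 − 2.656 = 0.044%.

0.044%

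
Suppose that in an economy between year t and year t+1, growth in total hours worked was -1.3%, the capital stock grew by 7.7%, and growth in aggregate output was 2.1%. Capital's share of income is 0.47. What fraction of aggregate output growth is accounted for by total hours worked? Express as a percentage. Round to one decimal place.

-32.8%

Labor's share = 1 − 0.47 = 0.53.
Total hours worked contributed 0.53 × (-1.3) = -0.689 pp.
Share of growth = -0.689 / 2.1 × 100 = -32.81%.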